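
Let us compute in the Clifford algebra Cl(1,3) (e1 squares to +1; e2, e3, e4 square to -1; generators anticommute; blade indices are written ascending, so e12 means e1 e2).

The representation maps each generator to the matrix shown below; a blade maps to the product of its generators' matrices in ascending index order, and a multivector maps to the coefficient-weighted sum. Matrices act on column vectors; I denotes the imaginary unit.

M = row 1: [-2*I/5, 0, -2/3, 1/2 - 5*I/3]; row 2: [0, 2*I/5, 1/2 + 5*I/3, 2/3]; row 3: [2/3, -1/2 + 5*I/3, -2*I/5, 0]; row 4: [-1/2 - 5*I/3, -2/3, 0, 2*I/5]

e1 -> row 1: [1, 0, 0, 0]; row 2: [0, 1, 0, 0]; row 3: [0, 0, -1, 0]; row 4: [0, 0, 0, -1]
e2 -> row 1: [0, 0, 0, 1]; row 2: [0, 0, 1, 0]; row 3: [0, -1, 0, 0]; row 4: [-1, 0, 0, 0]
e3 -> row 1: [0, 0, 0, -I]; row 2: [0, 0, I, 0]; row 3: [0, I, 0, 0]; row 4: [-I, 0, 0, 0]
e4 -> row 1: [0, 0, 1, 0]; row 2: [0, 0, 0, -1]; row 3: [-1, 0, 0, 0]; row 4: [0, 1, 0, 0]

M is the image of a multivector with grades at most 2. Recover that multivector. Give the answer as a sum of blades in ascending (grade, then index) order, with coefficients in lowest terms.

Method: the blade images are trace-orthogonal — tr(rho(e_A) rho(e_B)^-1) = 4 if A = B and 0 otherwise — and rho(e_A)^-1 = (e_A)^2 * rho(e_A) with (e_A)^2 = +1 or -1, so the coefficient of e_A in the preimage is (e_A)^2 * tr(M rho(e_A))/4.
Nonzero projections over blades of grade <= 2: e2: (e2)^2 = -1, tr(M rho(e2)) = -2, coefficient 1/2; e3: (e3)^2 = -1, tr(M rho(e3)) = -20/3, coefficient 5/3; e4: (e4)^2 = -1, tr(M rho(e4)) = 8/3, coefficient -2/3; e23: (e23)^2 = -1, tr(M rho(e23)) = -8/5, coefficient 2/5. Every other blade of grade <= 2 projects to 0.
Answer: 1/2*e2 + 5/3*e3 - 2/3*e4 + 2/5*e23


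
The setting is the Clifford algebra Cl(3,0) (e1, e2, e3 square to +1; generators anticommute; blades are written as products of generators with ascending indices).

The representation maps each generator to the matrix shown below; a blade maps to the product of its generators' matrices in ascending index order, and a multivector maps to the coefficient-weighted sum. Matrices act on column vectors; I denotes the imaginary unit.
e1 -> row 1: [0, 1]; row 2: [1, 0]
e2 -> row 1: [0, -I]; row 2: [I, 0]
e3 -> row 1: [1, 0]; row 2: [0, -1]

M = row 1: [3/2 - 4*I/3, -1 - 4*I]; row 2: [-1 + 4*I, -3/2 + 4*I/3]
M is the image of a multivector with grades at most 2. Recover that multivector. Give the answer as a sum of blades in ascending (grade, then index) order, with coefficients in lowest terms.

Method: 1, rho(e1), rho(e2), rho(e3) form a trace-orthogonal basis of the 2x2 complex matrices (tr(X Y) = 2 if X = Y, else 0), so M = m0*1 + m1*rho(e1) + m2*rho(e2) + m3*rho(e3) with m0 = tr(M)/2 = 0, m1 = tr(M rho(e1))/2 = -1, m2 = tr(M rho(e2))/2 = 4, m3 = tr(M rho(e3))/2 = 3/2 - 4*I/3.
Multiplying table entries, the bivector images are rho(e1 e2) = I*rho(e3), rho(e1 e3) = -I*rho(e2), rho(e2 e3) = I*rho(e1); with real blade coefficients the real parts of m0..m3 are the coefficients of 1, e1, e2, e3 and the imaginary parts give the bivectors (e2 e3: Im m1, e1 e3: -Im m2, e1 e2: Im m3).
Answer: -e1 + 4*e2 + 3/2*e3 - 4/3*e1 e2


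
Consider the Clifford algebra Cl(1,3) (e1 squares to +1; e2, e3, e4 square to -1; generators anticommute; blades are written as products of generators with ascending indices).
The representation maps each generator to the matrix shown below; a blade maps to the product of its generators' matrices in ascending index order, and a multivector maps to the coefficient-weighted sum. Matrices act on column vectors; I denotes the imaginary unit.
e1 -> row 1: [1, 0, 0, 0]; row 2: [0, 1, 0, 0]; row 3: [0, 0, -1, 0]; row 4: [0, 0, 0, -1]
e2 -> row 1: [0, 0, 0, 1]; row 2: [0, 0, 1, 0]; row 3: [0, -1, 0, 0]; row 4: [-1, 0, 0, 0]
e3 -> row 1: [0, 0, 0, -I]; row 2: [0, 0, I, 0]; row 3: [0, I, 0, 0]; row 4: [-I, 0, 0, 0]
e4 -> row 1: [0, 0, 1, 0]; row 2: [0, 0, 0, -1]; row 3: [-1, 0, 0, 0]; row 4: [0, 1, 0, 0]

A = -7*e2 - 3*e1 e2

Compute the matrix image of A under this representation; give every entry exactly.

Bivector images (products of the table entries): rho(e1 e2) = rho(e1)rho(e2) = row 1: [0, 0, 0, 1]; row 2: [0, 0, 1, 0]; row 3: [0, 1, 0, 0]; row 4: [1, 0, 0, 0].
M = (-7)*rho(e2) + (-3)*rho(e1 e2), summed entrywise:
Answer: row 1: [0, 0, 0, -10]; row 2: [0, 0, -10, 0]; row 3: [0, 4, 0, 0]; row 4: [4, 0, 0, 0]


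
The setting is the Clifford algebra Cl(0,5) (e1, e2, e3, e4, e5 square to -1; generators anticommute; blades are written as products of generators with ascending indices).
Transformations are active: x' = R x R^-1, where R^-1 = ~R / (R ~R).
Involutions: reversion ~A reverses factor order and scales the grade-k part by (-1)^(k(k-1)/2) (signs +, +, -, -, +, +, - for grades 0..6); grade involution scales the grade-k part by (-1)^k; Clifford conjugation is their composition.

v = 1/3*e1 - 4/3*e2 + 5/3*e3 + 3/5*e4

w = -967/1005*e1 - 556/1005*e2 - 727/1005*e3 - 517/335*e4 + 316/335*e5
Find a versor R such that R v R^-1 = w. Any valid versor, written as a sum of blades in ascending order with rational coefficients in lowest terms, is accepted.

Construction: equal norms (both -377/75) license R = v + w = -632/1005*e1 - 632/335*e2 + 316/335*e3 - 316/335*e4 + 316/335*e5 — nothing changes along that direction, while (v - w)/2 changes sign, so v maps onto w.
Answer: -632/1005*e1 - 632/335*e2 + 316/335*e3 - 316/335*e4 + 316/335*e5


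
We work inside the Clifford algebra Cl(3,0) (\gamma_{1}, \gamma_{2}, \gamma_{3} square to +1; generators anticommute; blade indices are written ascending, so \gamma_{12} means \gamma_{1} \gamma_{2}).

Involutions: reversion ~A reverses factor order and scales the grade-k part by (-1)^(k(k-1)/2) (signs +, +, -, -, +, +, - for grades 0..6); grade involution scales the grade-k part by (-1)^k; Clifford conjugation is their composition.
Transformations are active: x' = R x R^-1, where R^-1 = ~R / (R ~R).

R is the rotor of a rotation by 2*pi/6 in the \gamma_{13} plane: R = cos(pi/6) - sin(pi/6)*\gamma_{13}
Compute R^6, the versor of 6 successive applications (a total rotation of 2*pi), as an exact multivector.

Half-angle bookkeeping: 6 applications in \gamma_{13} add up to rotor phase 6*pi/6 = \pi, so R^6 = cos(\pi) - sin(\pi)*\gamma_{13}.
cos(\pi) = -1 and sin(\pi) = 0, so R^6 = -1. The total rotation 2*pi is 1 full turn, so every vector returns to itself, yet the rotor is -1, on the OTHER sheet of the double cover (an odd number of 2*pi turns).
Answer: -1


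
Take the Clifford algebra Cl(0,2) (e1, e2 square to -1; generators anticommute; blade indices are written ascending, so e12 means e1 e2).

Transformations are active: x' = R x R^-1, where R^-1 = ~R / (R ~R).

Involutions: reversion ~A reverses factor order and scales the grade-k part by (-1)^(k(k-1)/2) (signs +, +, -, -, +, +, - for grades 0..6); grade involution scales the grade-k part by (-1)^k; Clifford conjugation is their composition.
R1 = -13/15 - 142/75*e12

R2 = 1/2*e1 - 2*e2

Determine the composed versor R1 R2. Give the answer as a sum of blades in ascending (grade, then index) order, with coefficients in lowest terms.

Distribute over the terms of R1 (each basis-blade product reordered to ascending indices, repeated generators contracted through their squares):
(-13/15) R2 = -13/30*e1 + 26/15*e2
(-142/75*e12) R2 = -284/75*e1 - 71/75*e2
Summing the partial products and collecting blades:
Answer: -211/50*e1 + 59/75*e2


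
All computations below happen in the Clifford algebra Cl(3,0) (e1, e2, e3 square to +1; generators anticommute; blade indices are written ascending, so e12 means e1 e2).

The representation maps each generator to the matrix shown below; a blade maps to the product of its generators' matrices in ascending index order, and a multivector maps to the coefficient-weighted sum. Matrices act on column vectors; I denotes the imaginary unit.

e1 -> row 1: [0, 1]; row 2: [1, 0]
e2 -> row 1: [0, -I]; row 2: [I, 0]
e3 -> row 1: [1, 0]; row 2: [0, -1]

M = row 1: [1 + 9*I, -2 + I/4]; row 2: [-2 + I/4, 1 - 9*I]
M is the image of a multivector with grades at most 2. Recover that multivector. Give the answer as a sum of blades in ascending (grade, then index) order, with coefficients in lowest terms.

Method: 1, rho(e1), rho(e2), rho(e3) form a trace-orthogonal basis of the 2x2 complex matrices (tr(X Y) = 2 if X = Y, else 0), so M = m0*1 + m1*rho(e1) + m2*rho(e2) + m3*rho(e3) with m0 = tr(M)/2 = 1, m1 = tr(M rho(e1))/2 = -2 + I/4, m2 = tr(M rho(e2))/2 = 0, m3 = tr(M rho(e3))/2 = 9*I.
Multiplying table entries, the bivector images are rho(e12) = I*rho(e3), rho(e13) = -I*rho(e2), rho(e23) = I*rho(e1); with real blade coefficients the real parts of m0..m3 are the coefficients of 1, e1, e2, e3 and the imaginary parts give the bivectors (e23: Im m1, e13: -Im m2, e12: Im m3).
Answer: 1 - 2*e1 + 9*e12 + 1/4*e23


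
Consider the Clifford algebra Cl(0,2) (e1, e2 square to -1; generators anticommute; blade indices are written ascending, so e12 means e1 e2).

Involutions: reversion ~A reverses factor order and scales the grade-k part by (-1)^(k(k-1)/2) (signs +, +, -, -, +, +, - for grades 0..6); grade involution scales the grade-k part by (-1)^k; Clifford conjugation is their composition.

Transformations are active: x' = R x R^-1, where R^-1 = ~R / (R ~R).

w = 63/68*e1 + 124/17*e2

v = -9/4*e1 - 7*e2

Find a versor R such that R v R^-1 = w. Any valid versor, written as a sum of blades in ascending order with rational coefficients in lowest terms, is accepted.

Sketch: the shared square -865/16 makes R = v + w = -45/34*e1 + 5/17*e2 the natural versor; its sandwich fixes that direction, negates (v - w)/2, and sends v to w.
Answer: -45/34*e1 + 5/17*e2


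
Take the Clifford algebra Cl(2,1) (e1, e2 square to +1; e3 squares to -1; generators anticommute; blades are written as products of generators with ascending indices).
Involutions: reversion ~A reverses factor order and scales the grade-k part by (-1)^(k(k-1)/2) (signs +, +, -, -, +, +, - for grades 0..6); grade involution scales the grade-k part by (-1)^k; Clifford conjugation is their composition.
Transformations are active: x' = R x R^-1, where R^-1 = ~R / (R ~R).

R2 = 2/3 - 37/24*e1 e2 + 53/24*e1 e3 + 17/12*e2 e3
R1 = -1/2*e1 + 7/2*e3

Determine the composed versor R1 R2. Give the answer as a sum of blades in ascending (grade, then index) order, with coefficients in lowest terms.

Distribute over the terms of R1 (each basis-blade product reordered to ascending indices, repeated generators contracted through their squares):
(-1/2*e1) R2 = -1/3*e1 + 37/48*e2 - 53/48*e3 - 17/24*e1 e2 e3
(7/2*e3) R2 = 371/48*e1 + 119/24*e2 + 7/3*e3 - 259/48*e1 e2 e3
Summing the partial products and collecting blades:
Answer: 355/48*e1 + 275/48*e2 + 59/48*e3 - 293/48*e1 e2 e3


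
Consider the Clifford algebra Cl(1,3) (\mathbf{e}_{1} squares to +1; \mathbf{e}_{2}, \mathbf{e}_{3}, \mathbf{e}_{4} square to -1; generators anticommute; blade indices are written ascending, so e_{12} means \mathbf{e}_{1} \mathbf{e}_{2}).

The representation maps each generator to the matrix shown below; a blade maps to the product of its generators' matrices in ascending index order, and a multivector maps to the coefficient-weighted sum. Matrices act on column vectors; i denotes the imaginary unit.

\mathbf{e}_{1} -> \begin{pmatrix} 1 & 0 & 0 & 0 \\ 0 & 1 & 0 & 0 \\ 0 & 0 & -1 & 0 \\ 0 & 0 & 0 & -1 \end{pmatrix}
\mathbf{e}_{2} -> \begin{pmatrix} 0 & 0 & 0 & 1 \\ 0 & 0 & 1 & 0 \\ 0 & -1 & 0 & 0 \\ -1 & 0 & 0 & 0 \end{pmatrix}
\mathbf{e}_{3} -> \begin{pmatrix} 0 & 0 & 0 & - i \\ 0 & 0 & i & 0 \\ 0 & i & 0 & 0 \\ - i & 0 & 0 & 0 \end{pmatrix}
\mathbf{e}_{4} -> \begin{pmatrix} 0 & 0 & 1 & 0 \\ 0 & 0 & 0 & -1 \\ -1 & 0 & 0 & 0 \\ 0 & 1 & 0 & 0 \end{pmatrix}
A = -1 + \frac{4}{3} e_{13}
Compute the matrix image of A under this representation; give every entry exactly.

Bivector images (products of the table entries): rho(e_{13}) = rho(\mathbf{e}_{1})rho(\mathbf{e}_{3}) = \begin{pmatrix} 0 & 0 & 0 & - i \\ 0 & 0 & i & 0 \\ 0 & - i & 0 & 0 \\ i & 0 & 0 & 0 \end{pmatrix}.
M = (-1)*1 + (\frac{4}{3})*rho(e_{13}), summed entrywise (1 is the identity matrix):
Answer: \begin{pmatrix} -1 & 0 & 0 & - \frac{4 i}{3} \\ 0 & -1 & \frac{4 i}{3} & 0 \\ 0 & - \frac{4 i}{3} & -1 & 0 \\ \frac{4 i}{3} & 0 & 0 & -1 \end{pmatrix}


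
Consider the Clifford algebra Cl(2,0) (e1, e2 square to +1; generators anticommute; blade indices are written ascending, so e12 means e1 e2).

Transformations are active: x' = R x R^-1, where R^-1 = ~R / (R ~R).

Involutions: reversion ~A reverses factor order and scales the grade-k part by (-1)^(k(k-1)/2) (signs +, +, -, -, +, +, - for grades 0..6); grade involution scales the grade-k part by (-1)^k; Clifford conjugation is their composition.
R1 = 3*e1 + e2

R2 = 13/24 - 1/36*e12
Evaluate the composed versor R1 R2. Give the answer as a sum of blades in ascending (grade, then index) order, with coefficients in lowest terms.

Distribute over the terms of R1 (each basis-blade product reordered to ascending indices, repeated generators contracted through their squares):
(3*e1) R2 = 13/8*e1 - 1/12*e2
(e2) R2 = 1/36*e1 + 13/24*e2
Summing the partial products and collecting blades:
Answer: 119/72*e1 + 11/24*e2


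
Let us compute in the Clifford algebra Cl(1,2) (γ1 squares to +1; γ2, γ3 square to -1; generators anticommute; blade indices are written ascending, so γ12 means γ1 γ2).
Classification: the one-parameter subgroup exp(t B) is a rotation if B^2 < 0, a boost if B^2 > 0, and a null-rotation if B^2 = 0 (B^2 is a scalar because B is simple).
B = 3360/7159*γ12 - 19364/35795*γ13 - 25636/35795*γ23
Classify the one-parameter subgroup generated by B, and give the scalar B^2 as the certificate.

B^2 term by term: the squares give (3360/7159)^2*(γ12)^2 + (-19364/35795)^2*(γ13)^2 + (-25636/35795)^2*(γ23)^2 = 11289600/51251281*(+1) + 374964496/1281282025*(+1) + 657204496/1281282025*(-1) = 0 (each basis 2-blade squares to minus the product of its generators' squares); cross terms between blades sharing an index anticommute and cancel. So B^2 = 0.
Answer: null-rotation, certificate B^2 = 0. Key observation: B^2 = 0 is a conjugation invariant, so its sign decides the class regardless of the surface form of B.


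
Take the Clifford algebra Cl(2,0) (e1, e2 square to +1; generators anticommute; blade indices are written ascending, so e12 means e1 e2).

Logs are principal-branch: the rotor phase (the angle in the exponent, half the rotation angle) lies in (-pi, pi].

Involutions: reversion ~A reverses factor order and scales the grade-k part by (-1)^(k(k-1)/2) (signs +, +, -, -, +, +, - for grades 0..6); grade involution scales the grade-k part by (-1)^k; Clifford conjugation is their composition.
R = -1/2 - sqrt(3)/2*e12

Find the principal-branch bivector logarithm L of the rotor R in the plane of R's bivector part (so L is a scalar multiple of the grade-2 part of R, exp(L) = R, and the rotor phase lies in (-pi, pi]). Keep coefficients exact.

The scalar part of R is -1/2, and that scalar determines the rotor phase on the principal branch; recovering the unit plane as bivector-part over sine of the phase gives L = phase * plane.
Concretely: cos(phase) = -1/2 gives phase = ±2*pi/3, and since phase/sin(phase) is even the sign is immaterial: L = (phase/sin(phase)) * <R>_2 = (4*sqrt(3)*pi/9) * <R>_2.
Answer: -2*pi/3*e12


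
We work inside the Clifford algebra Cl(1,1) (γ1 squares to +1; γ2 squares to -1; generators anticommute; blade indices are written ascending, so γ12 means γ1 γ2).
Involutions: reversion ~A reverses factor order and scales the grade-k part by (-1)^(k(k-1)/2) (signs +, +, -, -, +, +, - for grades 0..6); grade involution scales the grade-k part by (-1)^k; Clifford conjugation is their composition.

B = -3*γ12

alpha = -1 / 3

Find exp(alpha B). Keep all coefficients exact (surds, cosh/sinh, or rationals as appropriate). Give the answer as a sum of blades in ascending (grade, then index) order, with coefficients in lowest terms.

B^2 = (-3)^2*(γ12)^2 = 9*(+1) = 9 (a basis 2-blade squares to minus the product of its generators' squares).
B^2 = 9 — the series telescopes hyperbolically here: l = 3, alpha*l = -1, so exp(alpha B) = cosh(-1) + (sinh(-1)/3)*B = cosh(1) + (-sinh(1)/3)*B.
Answer: cosh(1) + sinh(1)*γ12


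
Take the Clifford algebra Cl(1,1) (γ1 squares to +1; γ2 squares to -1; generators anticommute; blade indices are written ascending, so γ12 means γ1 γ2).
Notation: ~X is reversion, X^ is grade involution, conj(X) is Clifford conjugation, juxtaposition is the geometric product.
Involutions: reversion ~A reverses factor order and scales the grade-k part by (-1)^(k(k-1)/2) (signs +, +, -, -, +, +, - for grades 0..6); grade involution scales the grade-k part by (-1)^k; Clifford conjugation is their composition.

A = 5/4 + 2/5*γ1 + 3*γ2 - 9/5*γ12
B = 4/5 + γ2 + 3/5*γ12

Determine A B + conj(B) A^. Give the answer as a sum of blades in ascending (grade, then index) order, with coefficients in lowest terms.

first term: -77/25 + 98/25*γ1 + 389/100*γ2 - 29/100*γ12
second term: -23/25 - 8/25*γ1 - 389/100*γ2 - 259/100*γ12
Answer: -4 + 18/5*γ1 - 72/25*γ12


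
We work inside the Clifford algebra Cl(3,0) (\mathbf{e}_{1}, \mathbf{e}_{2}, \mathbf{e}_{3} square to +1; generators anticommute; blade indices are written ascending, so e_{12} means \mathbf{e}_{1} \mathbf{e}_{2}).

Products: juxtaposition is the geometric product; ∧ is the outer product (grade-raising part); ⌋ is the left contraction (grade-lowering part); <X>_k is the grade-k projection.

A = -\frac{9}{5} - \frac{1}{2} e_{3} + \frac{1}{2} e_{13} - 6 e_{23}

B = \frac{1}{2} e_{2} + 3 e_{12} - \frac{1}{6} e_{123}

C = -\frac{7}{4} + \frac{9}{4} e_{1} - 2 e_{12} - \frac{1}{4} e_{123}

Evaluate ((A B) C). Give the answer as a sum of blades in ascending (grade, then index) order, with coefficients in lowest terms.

step 1: -e_{1} - \frac{59}{60} e_{2} + 3 e_{3} - \frac{319}{60} e_{12} + 18 e_{13} + \frac{7}{4} e_{23} - \frac{29}{20} e_{123}
step 2: -\frac{3179}{240} + \frac{53}{240} e_{1} + \frac{671}{60} e_{2} - \frac{2399}{48} e_{3} + \frac{323}{30} e_{12} - \frac{8399}{240} e_{13} - \frac{1683}{40} e_{23} + \frac{19}{40} e_{123}
Answer: -\frac{3179}{240} + \frac{53}{240} e_{1} + \frac{671}{60} e_{2} - \frac{2399}{48} e_{3} + \frac{323}{30} e_{12} - \frac{8399}{240} e_{13} - \frac{1683}{40} e_{23} + \frac{19}{40} e_{123}


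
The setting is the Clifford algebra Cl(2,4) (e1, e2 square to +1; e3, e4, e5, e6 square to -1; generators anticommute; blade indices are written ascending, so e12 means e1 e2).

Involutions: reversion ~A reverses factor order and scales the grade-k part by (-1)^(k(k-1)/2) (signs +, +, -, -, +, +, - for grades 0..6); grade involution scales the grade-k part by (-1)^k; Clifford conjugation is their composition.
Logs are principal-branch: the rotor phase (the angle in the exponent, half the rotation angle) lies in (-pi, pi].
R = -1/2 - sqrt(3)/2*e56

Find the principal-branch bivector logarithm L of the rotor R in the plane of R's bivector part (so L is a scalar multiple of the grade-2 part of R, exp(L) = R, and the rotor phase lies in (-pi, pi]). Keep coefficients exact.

The scalar part of R is -1/2, so the principal-branch rotor phase is pinned; divide the bivector part by its sine to get the unit plane — L is the phase times that plane.
Concretely: cos(phase) = -1/2 gives phase = ±2*pi/3, and since phase/sin(phase) is even the sign is immaterial: L = (phase/sin(phase)) * <R>_2 = (4*sqrt(3)*pi/9) * <R>_2.
Answer: -2*pi/3*e56


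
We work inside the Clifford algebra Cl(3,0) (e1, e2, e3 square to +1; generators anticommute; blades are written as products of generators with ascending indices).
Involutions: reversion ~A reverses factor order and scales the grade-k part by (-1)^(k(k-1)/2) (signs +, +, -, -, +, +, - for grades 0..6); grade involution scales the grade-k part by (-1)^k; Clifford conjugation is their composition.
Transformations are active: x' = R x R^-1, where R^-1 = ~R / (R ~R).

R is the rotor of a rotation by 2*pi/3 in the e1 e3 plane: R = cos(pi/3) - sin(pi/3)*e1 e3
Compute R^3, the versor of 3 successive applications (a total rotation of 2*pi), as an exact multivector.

The rotor phase is half the rotation angle and phases add under composition, so 3 steps in the e1 e3 plane accumulate phase 3*(pi/3) = pi: R^3 = cos(pi) - sin(pi)*e1 e3.
cos(pi) = -1 and sin(pi) = 0, so R^3 = -1. The total rotation 2*pi is 1 full turn, so every vector returns to itself, yet the rotor is -1, on the OTHER sheet of the double cover (an odd number of 2*pi turns).
Answer: -1


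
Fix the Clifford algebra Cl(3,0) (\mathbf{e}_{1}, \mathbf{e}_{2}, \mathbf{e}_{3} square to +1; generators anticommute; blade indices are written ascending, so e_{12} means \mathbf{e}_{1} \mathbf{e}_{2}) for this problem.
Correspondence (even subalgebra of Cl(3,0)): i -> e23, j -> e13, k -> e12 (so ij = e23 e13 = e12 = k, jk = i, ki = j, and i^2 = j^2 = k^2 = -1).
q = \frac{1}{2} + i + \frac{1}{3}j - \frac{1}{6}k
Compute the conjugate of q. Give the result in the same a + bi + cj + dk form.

In blades: q = \frac{1}{2} - \frac{1}{6} e_{12} + \frac{1}{3} e_{13} + e_{23}.
Quaternion conjugation is reversion on the even subalgebra: the scalar is fixed and every grade-2 blade flips sign, giving \frac{1}{2} + \frac{1}{6} e_{12} - \frac{1}{3} e_{13} - e_{23}; translating back:
Answer: \frac{1}{2} - i - \frac{1}{3}j + \frac{1}{6}k


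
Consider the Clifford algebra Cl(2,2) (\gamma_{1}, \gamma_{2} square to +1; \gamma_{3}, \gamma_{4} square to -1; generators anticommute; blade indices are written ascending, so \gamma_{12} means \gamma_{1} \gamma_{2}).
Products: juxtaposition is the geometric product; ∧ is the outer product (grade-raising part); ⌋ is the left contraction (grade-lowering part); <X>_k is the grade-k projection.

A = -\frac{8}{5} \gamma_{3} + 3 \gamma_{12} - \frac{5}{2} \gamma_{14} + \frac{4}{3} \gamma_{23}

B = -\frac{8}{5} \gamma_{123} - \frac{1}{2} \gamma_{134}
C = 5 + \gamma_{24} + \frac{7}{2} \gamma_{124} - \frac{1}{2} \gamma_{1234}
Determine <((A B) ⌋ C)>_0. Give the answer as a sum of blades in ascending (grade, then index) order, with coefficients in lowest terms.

step 1: -\frac{32}{15} \gamma_{1} + \frac{71}{20} \gamma_{3} - \frac{64}{25} \gamma_{12} + \frac{4}{5} \gamma_{14} + \frac{2}{3} \gamma_{124} - \frac{5}{2} \gamma_{234}
step 2: \frac{7}{3} + \frac{5}{4} \gamma_{1} - \frac{14}{5} \gamma_{2} + \frac{1}{3} \gamma_{3} + \frac{224}{25} \gamma_{4} - \frac{2}{5} \gamma_{23} - \frac{112}{15} \gamma_{24} - \frac{32}{25} \gamma_{34} + \frac{71}{40} \gamma_{124} + \frac{16}{15} \gamma_{234}
step 3: \frac{7}{3}
Answer: \frac{7}{3}


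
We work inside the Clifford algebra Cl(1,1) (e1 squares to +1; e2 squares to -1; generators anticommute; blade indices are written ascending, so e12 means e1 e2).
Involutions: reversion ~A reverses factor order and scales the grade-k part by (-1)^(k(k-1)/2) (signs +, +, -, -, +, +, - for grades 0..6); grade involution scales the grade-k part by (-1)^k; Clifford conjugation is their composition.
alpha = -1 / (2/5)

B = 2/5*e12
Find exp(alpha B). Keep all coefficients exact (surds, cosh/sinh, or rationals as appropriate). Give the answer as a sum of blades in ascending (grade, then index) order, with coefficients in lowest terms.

B^2 = (2/5)^2*(e12)^2 = 4/25*(+1) = 4/25 (a basis 2-blade squares to minus the product of its generators' squares).
B^2 = 4/25 — the positive square puts this in the hyperbolic regime; l = 2/5, alpha*l = -1, so exp(alpha B) = cosh(-1) + (sinh(-1)/(2/5))*B = cosh(1) + (-5*sinh(1)/2)*B.
Answer: cosh(1) - sinh(1)*e12


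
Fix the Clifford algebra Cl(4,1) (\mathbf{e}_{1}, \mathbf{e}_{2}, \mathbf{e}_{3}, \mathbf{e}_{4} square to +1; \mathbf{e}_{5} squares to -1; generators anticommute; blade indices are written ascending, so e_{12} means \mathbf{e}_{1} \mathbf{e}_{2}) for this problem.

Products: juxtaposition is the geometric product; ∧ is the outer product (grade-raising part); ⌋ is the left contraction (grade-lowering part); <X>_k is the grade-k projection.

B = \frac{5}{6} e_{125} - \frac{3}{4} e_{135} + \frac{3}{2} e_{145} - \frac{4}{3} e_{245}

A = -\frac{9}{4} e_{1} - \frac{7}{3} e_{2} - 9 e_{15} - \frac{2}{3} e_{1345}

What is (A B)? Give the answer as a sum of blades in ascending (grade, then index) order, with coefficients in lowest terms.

step 1: \frac{15}{2} e_{2} - \frac{23}{4} e_{3} + 14 e_{4} + \frac{35}{18} e_{15} - \frac{15}{8} e_{25} + \frac{27}{16} e_{35} - \frac{19}{72} e_{45} - \frac{8}{9} e_{123} - 12 e_{124} + \frac{5}{9} e_{234} - \frac{7}{4} e_{1235} + \frac{13}{2} e_{1245}
Answer: \frac{15}{2} e_{2} - \frac{23}{4} e_{3} + 14 e_{4} + \frac{35}{18} e_{15} - \frac{15}{8} e_{25} + \frac{27}{16} e_{35} - \frac{19}{72} e_{45} - \frac{8}{9} e_{123} - 12 e_{124} + \frac{5}{9} e_{234} - \frac{7}{4} e_{1235} + \frac{13}{2} e_{1245}


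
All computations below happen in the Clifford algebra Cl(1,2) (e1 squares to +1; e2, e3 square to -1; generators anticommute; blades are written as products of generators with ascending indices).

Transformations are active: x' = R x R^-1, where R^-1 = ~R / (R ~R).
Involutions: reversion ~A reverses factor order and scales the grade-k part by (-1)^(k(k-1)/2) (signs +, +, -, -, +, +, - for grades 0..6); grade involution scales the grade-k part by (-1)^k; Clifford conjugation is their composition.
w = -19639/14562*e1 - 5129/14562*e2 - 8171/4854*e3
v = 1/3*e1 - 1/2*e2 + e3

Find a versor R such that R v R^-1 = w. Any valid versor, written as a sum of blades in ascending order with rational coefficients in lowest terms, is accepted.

Construction: equal norms (both -41/36) license R = v + w = -14785/14562*e1 - 6205/7281*e2 - 3317/4854*e3 — nothing changes along that direction, while (v - w)/2 changes sign, so v maps onto w.
Answer: -14785/14562*e1 - 6205/7281*e2 - 3317/4854*e3


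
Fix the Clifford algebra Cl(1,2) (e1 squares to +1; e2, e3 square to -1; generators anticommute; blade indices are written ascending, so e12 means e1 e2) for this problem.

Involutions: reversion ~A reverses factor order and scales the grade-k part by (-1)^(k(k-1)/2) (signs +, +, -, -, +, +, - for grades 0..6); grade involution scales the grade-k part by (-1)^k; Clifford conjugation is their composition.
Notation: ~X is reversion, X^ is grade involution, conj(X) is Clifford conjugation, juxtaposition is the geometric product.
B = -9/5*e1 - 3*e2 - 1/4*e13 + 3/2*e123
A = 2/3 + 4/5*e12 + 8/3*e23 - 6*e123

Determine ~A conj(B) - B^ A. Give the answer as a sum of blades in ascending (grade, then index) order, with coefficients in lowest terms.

first term: -9 + 38/5*e1 + 97/50*e2 - 46/5*e3 + 2/3*e12 + 109/6*e13 + 11*e23 - 19/5*e123
second term: -9 + 38/5*e1 + 97/50*e2 - 46/5*e3 - 2/3*e12 - 109/6*e13 - 11*e23 + 19/5*e123
Answer: 4/3*e12 + 109/3*e13 + 22*e23 - 38/5*e123


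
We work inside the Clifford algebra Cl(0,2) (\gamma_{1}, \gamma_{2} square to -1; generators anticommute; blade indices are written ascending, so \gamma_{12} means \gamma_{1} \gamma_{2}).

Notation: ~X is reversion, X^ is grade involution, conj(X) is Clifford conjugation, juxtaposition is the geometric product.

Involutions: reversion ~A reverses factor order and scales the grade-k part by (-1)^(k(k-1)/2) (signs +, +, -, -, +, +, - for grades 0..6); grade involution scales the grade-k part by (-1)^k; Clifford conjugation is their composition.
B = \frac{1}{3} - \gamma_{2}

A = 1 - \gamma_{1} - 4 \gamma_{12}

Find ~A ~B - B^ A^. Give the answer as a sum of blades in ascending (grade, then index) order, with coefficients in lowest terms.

first term: \frac{1}{3} + \frac{11}{3} \gamma_{1} - \gamma_{2} + \frac{7}{3} \gamma_{12}
second term: \frac{1}{3} - \frac{11}{3} \gamma_{1} + \gamma_{2} - \frac{7}{3} \gamma_{12}
Answer: \frac{22}{3} \gamma_{1} - 2 \gamma_{2} + \frac{14}{3} \gamma_{12}


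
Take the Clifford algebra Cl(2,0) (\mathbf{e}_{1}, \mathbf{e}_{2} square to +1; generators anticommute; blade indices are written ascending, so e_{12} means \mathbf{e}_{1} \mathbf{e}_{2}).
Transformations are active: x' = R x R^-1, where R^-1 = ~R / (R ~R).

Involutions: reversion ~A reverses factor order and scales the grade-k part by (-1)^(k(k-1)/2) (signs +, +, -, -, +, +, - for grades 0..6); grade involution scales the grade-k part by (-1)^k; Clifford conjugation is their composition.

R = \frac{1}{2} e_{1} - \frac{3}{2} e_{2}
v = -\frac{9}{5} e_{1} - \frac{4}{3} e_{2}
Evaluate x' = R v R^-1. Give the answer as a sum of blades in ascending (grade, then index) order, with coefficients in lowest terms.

~R = \frac{1}{2} e_{1} - \frac{3}{2} e_{2}, and R ~R = \frac{5}{2}, so R^-1 = ~R / (\frac{5}{2}).
R v = \frac{11}{10} - \frac{101}{30} e_{12}
Answer: \frac{56}{25} e_{1} + \frac{1}{75} e_{2}


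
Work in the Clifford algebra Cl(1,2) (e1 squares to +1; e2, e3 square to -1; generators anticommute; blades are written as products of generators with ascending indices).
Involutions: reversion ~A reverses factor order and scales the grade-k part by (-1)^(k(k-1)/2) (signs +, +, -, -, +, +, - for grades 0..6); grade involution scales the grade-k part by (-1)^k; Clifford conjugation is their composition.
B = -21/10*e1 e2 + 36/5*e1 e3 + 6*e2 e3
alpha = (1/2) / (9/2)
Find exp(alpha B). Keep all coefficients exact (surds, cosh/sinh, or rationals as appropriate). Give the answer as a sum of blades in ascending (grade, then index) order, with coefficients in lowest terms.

B^2 term by term: the squares give (-21/10)^2*(e1 e2)^2 + (36/5)^2*(e1 e3)^2 + (6)^2*(e2 e3)^2 = 441/100*(+1) + 1296/25*(+1) + 36*(-1) = 81/4 (each basis 2-blade squares to minus the product of its generators' squares); cross terms between blades sharing an index anticommute and cancel. So B^2 = 81/4.
B^2 = 81/4 — since the square is positive, the closed form is hyperbolic: l = 9/2, alpha*l = 1/2, so exp(alpha B) = cosh(1/2) + (sinh(1/2)/(9/2))*B = cosh(1/2) + (2*sinh(1/2)/9)*B.
Answer: cosh(1/2) - 7*sinh(1/2)/15*e1 e2 + 8*sinh(1/2)/5*e1 e3 + 4*sinh(1/2)/3*e2 e3


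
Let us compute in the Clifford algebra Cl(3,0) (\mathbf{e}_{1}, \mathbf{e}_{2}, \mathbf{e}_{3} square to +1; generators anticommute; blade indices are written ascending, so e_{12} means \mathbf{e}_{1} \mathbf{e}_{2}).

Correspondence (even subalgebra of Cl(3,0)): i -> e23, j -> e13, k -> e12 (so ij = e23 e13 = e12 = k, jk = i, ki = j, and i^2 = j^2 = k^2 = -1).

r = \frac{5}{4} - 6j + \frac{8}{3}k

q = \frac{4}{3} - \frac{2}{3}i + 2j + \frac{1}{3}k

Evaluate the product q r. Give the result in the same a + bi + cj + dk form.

In blades: q = \frac{4}{3} + \frac{1}{3} e_{12} + 2 e_{13} - \frac{2}{3} e_{23}, r = \frac{5}{4} + \frac{8}{3} e_{12} - 6 e_{13}.
Distribute q over r term by term (generator squares from the signature, products reordered to ascending indices): (\frac{4}{3})*r = \frac{5}{3} + \frac{32}{9} e_{12} - 8 e_{13}; (\frac{1}{3} e_{12})*r = -\frac{8}{9} + \frac{5}{12} e_{12} + 2 e_{23}; (2 e_{13})*r = 12 + \frac{5}{2} e_{13} + \frac{16}{3} e_{23}; (-\frac{2}{3} e_{23})*r = 4 e_{12} + \frac{16}{9} e_{13} - \frac{5}{6} e_{23}.
Sum: \frac{115}{9} + \frac{287}{36} e_{12} - \frac{67}{18} e_{13} + \frac{13}{2} e_{23}; translating back through the correspondence:
Answer: \frac{115}{9} + \frac{13}{2}i - \frac{67}{18}j + \frac{287}{36}k


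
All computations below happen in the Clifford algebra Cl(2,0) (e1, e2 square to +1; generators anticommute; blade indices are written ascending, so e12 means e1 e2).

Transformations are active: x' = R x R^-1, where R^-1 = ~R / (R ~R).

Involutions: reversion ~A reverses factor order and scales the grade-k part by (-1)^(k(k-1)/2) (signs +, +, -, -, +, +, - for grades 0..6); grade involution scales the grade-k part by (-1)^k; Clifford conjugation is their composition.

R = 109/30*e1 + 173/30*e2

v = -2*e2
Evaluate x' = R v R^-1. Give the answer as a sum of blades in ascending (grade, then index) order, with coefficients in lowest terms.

~R = 109/30*e1 + 173/30*e2, and R ~R = 4181/90, so R^-1 = ~R / (4181/90).
R v = -173/15 - 109/15*e12
Answer: -37714/20905*e1 - 18048/20905*e2


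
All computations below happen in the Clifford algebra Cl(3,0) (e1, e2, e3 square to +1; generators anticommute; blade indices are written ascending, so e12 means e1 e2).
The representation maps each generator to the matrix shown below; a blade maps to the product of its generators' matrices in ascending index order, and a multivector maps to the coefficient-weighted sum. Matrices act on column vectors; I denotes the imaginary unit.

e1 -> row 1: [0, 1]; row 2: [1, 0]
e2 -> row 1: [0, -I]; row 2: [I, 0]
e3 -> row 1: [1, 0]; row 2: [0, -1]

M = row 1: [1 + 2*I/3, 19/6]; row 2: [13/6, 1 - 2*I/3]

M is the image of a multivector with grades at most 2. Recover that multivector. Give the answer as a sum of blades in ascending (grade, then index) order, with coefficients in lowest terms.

Method: 1, rho(e1), rho(e2), rho(e3) form a trace-orthogonal basis of the 2x2 complex matrices (tr(X Y) = 2 if X = Y, else 0), so M = m0*1 + m1*rho(e1) + m2*rho(e2) + m3*rho(e3) with m0 = tr(M)/2 = 1, m1 = tr(M rho(e1))/2 = 8/3, m2 = tr(M rho(e2))/2 = I/2, m3 = tr(M rho(e3))/2 = 2*I/3.
Multiplying table entries, the bivector images are rho(e12) = I*rho(e3), rho(e13) = -I*rho(e2), rho(e23) = I*rho(e1); with real blade coefficients the real parts of m0..m3 are the coefficients of 1, e1, e2, e3 and the imaginary parts give the bivectors (e23: Im m1, e13: -Im m2, e12: Im m3).
Answer: 1 + 8/3*e1 + 2/3*e12 - 1/2*e13


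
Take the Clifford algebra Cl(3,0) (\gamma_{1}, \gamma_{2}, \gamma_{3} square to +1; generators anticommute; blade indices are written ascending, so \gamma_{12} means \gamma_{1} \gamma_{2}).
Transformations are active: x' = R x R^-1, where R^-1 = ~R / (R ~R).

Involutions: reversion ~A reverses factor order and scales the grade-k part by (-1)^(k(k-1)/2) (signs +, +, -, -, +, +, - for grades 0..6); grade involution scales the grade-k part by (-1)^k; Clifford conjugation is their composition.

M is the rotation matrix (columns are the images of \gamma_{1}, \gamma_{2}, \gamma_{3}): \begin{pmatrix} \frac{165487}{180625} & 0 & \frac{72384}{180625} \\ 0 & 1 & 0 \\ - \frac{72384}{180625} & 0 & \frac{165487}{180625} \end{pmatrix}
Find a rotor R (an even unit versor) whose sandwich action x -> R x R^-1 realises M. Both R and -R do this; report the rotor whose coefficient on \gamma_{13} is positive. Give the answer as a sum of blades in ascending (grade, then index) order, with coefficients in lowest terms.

Method: write R = a + b12*\gamma_{12} + b13*\gamma_{13} + b23*\gamma_{23} with a^2 + b12^2 + b13^2 + b23^2 = 1 (so R^-1 = ~R). Expanding the columns R e_j ~R gives tr M = 4a^2 - 1 and, from the antisymmetric part, M21 - M12 = -4a*b12, M13 - M31 = 4a*b13, M32 - M23 = -4a*b23.
Here tr M = \frac{511599}{180625}, so a^2 = (1 + tr M)/4 = \frac{173056}{180625} and a = ±\frac{416}{425}. Taking a = \frac{416}{425}: M21 - M12 = 0, M13 - M31 = \frac{144768}{180625}, M32 - M23 = 0, giving b12 = 0, b13 = \frac{87}{425}, b23 = 0, i.e. R = \frac{416}{425} + \frac{87}{425} \gamma_{13}.
Its \gamma_{13} coefficient is already positive.
Answer: \frac{416}{425} + \frac{87}{425} \gamma_{13}. Uniqueness: Spin(3) -> SO(3) maps R and -R to the same rotation of trace \frac{511599}{180625}; fixing the sign of the \gamma_{13} coefficient removes the ambiguity.


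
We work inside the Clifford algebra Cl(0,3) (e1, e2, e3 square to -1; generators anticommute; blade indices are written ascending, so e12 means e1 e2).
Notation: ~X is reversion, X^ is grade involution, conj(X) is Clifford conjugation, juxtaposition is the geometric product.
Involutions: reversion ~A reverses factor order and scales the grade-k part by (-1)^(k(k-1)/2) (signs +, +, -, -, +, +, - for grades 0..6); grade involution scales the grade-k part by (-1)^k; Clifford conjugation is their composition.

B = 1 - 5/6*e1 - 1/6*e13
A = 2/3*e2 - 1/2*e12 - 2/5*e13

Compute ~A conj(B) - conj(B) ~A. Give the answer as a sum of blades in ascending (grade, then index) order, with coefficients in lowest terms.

first term: -1/15 + 13/12*e2 + 1/3*e3 - 1/18*e12 + 2/5*e13 + 1/12*e23 - 1/9*e123
second term: -1/15 + 1/4*e2 - 1/3*e3 + 19/18*e12 + 2/5*e13 - 1/12*e23 - 1/9*e123
Answer: 5/6*e2 + 2/3*e3 - 10/9*e12 + 1/6*e23


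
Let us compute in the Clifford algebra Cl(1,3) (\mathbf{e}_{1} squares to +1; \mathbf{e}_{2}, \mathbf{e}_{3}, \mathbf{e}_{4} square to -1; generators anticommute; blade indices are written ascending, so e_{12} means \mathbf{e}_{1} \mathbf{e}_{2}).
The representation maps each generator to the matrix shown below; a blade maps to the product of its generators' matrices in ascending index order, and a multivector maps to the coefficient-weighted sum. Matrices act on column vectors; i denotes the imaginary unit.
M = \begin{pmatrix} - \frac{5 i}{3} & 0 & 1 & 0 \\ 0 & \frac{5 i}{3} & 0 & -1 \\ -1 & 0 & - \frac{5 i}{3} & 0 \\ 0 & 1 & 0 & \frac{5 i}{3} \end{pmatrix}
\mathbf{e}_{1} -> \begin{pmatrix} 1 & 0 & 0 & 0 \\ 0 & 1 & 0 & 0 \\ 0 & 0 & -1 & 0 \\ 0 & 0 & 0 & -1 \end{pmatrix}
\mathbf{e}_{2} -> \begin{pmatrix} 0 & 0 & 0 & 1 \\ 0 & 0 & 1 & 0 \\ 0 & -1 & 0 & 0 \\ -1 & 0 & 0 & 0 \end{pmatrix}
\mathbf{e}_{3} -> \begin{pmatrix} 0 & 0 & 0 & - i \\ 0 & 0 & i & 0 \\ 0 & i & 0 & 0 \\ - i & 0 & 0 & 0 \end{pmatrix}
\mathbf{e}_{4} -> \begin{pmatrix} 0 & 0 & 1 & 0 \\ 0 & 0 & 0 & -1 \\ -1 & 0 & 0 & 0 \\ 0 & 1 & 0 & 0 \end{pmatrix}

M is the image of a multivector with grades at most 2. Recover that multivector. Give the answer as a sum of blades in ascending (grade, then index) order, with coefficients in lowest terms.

Method: the blade images are trace-orthogonal — tr(rho(e_A) rho(e_B)^-1) = 4 if A = B and 0 otherwise — and rho(e_A)^-1 = (e_A)^2 * rho(e_A) with (e_A)^2 = +1 or -1, so the coefficient of e_A in the preimage is (e_A)^2 * tr(M rho(e_A))/4.
Nonzero projections over blades of grade <= 2: e_{4}: (e_{4})^2 = -1, tr(M rho(e_{4})) = -4, coefficient 1; e_{23}: (e_{23})^2 = -1, tr(M rho(e_{23})) = - \frac{20}{3}, coefficient \frac{5}{3}. Every other blade of grade <= 2 projects to 0.
Answer: e_{4} + \frac{5}{3} e_{23}


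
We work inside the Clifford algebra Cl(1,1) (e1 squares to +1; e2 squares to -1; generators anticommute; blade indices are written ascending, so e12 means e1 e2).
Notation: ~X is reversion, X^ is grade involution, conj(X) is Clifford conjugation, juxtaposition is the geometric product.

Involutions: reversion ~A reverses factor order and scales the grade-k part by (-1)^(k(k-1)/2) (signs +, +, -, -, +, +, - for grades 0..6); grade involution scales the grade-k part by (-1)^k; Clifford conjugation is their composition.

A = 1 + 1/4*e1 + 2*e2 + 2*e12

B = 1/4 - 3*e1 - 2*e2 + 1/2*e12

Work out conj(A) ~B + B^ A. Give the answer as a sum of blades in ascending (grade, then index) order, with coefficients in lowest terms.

first term: -2 - 97/16*e1 - 67/8*e2 - 13/2*e12
second term: -2 + 97/16*e1 + 67/8*e2 + 13/2*e12
Answer: -4


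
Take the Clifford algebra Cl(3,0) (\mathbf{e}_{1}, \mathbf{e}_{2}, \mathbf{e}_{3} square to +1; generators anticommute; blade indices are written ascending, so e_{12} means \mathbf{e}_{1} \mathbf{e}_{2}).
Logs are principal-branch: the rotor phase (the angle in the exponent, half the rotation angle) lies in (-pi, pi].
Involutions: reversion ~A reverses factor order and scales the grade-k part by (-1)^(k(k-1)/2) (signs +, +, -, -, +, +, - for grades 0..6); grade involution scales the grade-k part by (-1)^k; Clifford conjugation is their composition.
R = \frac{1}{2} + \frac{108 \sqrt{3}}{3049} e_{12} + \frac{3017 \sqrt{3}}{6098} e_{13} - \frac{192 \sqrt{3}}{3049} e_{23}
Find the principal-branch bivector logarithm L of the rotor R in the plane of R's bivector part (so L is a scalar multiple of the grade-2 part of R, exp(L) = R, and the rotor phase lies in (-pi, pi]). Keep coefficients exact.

The scalar part of R is \frac{1}{2}, so the principal-branch rotor phase is pinned; divide the bivector part by its sine to get the unit plane — L is the phase times that plane.
Concretely: cos(phase) = \frac{1}{2} gives phase = ±\frac{\pi}{3}, and since phase/sin(phase) is even the sign is immaterial: L = (phase/sin(phase)) * <R>_2 = (\frac{2 \sqrt{3} \pi}{9}) * <R>_2.
Answer: \frac{72 \pi}{3049} e_{12} + \frac{3017 \pi}{9147} e_{13} - \frac{128 \pi}{3049} e_{23}
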